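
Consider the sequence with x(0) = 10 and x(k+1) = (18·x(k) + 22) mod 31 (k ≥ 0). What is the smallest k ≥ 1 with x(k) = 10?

15

x(0) = 10, x(1) = 16, x(2) = 0, x(3) = 22, x(4) = 15, x(5) = 13, x(6) = 8, x(7) = 11, x(8) = 3, x(9) = 14, x(10) = 26, x(11) = 25, x(12) = 7, x(13) = 24, x(14) = 20, x(15) = 10.
Since x(15) = x(0) = 10, the sequence is periodic with period 15.
The value 10 next appears (with k ≥ 1) at x(15).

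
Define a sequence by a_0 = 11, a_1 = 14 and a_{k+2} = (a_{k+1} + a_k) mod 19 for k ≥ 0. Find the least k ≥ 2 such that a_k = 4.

Computing terms: a_0 = 11, a_1 = 14, a_2 = 6, a_3 = 1, a_4 = 7, a_5 = 8, a_6 = 15, a_7 = 4, a_8 = 0, a_9 = 4, a_{10} = 4, a_{11} = 8, a_{12} = 12, a_{13} = 1, a_{14} = 13, a_{15} = 14, a_{16} = 8, a_{17} = 3, a_{18} = 11, a_{19} = 14.
The sequence repeats with period 18.
The value 4 first appears (with k ≥ 2) at a_7.

7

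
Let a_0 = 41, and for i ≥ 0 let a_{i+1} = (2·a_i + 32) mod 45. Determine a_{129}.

39

We have a_0 = 41,  a_1 = 24,  a_2 = 35,  a_3 = 12,  a_4 = 11,  a_5 = 9,  a_6 = 5,  a_7 = 42,  a_8 = 26,  a_9 = 39,  a_{10} = 20,  a_{11} = 27,  a_{12} = 41.
Since a_{12} = a_0 = 41, the sequence is periodic with period 12.
(129 - 0) mod 12 = 9, so a_{129} = a_9 = 39.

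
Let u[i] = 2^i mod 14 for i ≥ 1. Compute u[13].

2

u[1] = 2, u[2] = 4, u[3] = 8, u[4] = 2.
Since u[4] = u[1] = 2, the sequence is periodic with period 3.
So u[13] = u[1 + ((13-1) mod 3)] = u[1] = 2.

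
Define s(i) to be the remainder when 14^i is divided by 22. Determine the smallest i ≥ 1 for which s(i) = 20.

2

Listing terms: s(0) = 1, s(1) = 14, s(2) = 20, s(3) = 16, s(4) = 4, s(5) = 12, s(6) = 14.
Since s(6) = s(1) = 14, the sequence is eventually periodic: after a pre-period of length 1 it cycles with period 5.
The value 20 first appears (with i ≥ 1) at s(2).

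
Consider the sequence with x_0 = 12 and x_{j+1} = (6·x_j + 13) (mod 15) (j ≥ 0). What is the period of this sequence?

Computing terms: x_0 = 12, x_1 = 10, x_2 = 13, x_3 = 1, x_4 = 4, x_5 = 7, x_6 = 10.
Since x_6 = x_1 = 10, the sequence is eventually periodic: after a pre-period of length 1 it cycles with period 5.

5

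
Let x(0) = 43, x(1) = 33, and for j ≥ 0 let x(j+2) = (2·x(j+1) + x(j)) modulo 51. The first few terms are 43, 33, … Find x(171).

38

x(0) = 43,  x(1) = 33,  x(2) = 7,  x(3) = 47,  x(4) = 50,  x(5) = 45,  x(6) = 38,  x(7) = 19,  x(8) = 25,  x(9) = 18,  x(10) = 10,  x(11) = 38,  x(12) = 35,  x(13) = 6,  x(14) = 47,  x(15) = 49,  x(16) = 43,  x(17) = 33.
The sequence repeats with period 16.
(171 - 0) mod 16 = 11, so x(171) = x(11) = 38.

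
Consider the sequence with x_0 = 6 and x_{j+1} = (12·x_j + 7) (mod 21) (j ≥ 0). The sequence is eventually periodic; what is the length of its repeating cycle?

6

We have x_0 = 6,  x_1 = 16,  x_2 = 10,  x_3 = 1,  x_4 = 19,  x_5 = 4,  x_6 = 13,  x_7 = 16.
Since x_7 = x_1 = 16, the sequence is eventually periodic: after a pre-period of length 1 it cycles with period 6.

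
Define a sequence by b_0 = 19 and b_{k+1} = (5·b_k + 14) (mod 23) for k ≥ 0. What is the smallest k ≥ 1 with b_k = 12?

We have b_0 = 19,  b_1 = 17,  b_2 = 7,  b_3 = 3,  b_4 = 6,  b_5 = 21,  b_6 = 4,  b_7 = 11,  b_8 = 0,  b_9 = 14,  b_{10} = 15,  b_{11} = 20,  b_{12} = 22,  b_{13} = 9,  b_{14} = 13,  b_{15} = 10,  b_{16} = 18,  b_{17} = 12,  b_{18} = 5,  b_{19} = 16,  b_{20} = 2,  b_{21} = 1,  b_{22} = 19.
The sequence repeats with period 22.
The value 12 first appears (with k ≥ 1) at b_{17}.

17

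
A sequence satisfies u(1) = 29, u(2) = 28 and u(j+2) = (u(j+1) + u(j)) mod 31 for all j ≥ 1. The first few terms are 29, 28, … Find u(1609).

28

Listing terms: u(1) = 29; u(2) = 28; u(3) = 26; u(4) = 23; u(5) = 18; u(6) = 10; u(7) = 28; u(8) = 7; u(9) = 4; u(10) = 11; u(11) = 15; u(12) = 26; u(13) = 10; u(14) = 5; u(15) = 15; u(16) = 20; u(17) = 4; u(18) = 24; u(19) = 28; u(20) = 21; u(21) = 18; u(22) = 8; u(23) = 26; u(24) = 3; u(25) = 29; u(26) = 1; u(27) = 30; u(28) = 0; u(29) = 30; u(30) = 30; u(31) = 29; u(32) = 28.
Since (u(31), u(32)) = (u(1), u(2)) = (29, 28) (two consecutive terms determine the rest), the sequence is periodic with period 30.
(1609 - 1) mod 30 = 18, so u(1609) = u(19) = 28.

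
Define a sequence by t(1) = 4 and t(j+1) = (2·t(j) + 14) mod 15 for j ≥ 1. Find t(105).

4

t(1) = 4; t(2) = 7; t(3) = 13; t(4) = 10; t(5) = 4.
Since t(5) = t(1) = 4, the sequence is periodic with period 4.
So t(105) = t(1 + ((105-1) mod 4)) = t(1) = 4.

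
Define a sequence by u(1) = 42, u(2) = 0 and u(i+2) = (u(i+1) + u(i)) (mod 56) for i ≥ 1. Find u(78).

14

Computing terms: u(1) = 42, u(2) = 0, u(3) = 42, u(4) = 42, u(5) = 28, u(6) = 14, u(7) = 42, u(8) = 0.
The sequence repeats with period 6.
(78 - 1) mod 6 = 5, so u(78) = u(6) = 14.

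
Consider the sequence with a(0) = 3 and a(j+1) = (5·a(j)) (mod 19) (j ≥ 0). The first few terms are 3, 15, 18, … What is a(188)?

Computing terms: a(0) = 3, a(1) = 15, a(2) = 18, a(3) = 14, a(4) = 13, a(5) = 8, a(6) = 2, a(7) = 10, a(8) = 12, a(9) = 3.
The sequence repeats with period 9.
(188 - 0) mod 9 = 8, so a(188) = a(8) = 12.

12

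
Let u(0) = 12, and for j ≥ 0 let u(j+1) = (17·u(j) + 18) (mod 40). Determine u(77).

We have u(0) = 12; u(1) = 22; u(2) = 32; u(3) = 2; u(4) = 12.
Since u(4) = u(0) = 12, the sequence is periodic with period 4.
So u(77) = u(0 + ((77-0) mod 4)) = u(1) = 22.

22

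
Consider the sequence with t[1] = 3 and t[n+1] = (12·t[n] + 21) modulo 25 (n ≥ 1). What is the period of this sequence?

t[1] = 3; t[2] = 7; t[3] = 5; t[4] = 6; t[5] = 18; t[6] = 12; t[7] = 15; t[8] = 1; t[9] = 8; t[10] = 17; t[11] = 0; t[12] = 21; t[13] = 23; t[14] = 22; t[15] = 10; t[16] = 16; t[17] = 13; t[18] = 2; t[19] = 20; t[20] = 11; t[21] = 3.
The sequence repeats with period 20.

20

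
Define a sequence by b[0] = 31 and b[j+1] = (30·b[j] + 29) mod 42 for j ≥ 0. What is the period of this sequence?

3

b[0] = 31,  b[1] = 35,  b[2] = 29,  b[3] = 17,  b[4] = 35.
Since b[4] = b[1] = 35, the sequence is eventually periodic: after a pre-period of length 1 it cycles with period 3.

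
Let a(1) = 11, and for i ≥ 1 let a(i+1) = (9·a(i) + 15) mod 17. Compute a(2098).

12

Computing terms: a(1) = 11; a(2) = 12; a(3) = 4; a(4) = 0; a(5) = 15; a(6) = 14; a(7) = 5; a(8) = 9; a(9) = 11.
The sequence repeats with period 8.
(2098 - 1) mod 8 = 1, so a(2098) = a(2) = 12.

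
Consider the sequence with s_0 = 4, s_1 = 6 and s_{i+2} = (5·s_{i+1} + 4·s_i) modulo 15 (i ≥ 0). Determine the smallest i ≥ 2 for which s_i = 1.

2

Computing terms: s_0 = 4; s_1 = 6; s_2 = 1; s_3 = 14; s_4 = 14; s_5 = 6; s_6 = 11; s_7 = 4; s_8 = 4; s_9 = 6.
Since (s_8, s_9) = (s_0, s_1) = (4, 6) (two consecutive terms determine the rest), the sequence is periodic with period 8.
The value 1 first appears (with i ≥ 2) at s_2.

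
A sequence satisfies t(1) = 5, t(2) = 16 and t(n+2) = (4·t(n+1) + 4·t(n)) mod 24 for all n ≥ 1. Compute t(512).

Computing terms: t(1) = 5; t(2) = 16; t(3) = 12; t(4) = 16; t(5) = 16; t(6) = 8; t(7) = 0; t(8) = 8; t(9) = 8; t(10) = 16; t(11) = 0; t(12) = 16; t(13) = 16.
Since (t(12), t(13)) = (t(4), t(5)) = (16, 16) (two consecutive terms determine the rest), the sequence is eventually periodic: after a pre-period of length 3 it cycles with period 8.
For n ≥ 4, t(n) depends only on (n - 4) mod 8. (512 - 4) mod 8 = 4, so t(512) = t(8) = 8.

8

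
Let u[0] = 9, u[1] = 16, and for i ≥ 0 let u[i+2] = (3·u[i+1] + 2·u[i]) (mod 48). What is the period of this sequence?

We have u[0] = 9, u[1] = 16, u[2] = 18, u[3] = 38, u[4] = 6, u[5] = 46, u[6] = 6, u[7] = 14, u[8] = 6, u[9] = 46.
Since (u[8], u[9]) = (u[4], u[5]) = (6, 46) (two consecutive terms determine the rest), the sequence is eventually periodic: after a pre-period of length 4 it cycles with period 4.

4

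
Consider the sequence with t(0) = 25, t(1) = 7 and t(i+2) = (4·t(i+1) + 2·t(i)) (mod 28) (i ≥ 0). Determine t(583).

Computing terms: t(0) = 25,  t(1) = 7,  t(2) = 22,  t(3) = 18,  t(4) = 4,  t(5) = 24,  t(6) = 20,  t(7) = 16,  t(8) = 20,  t(9) = 0,  t(10) = 12,  t(11) = 20,  t(12) = 20,  t(13) = 8,  t(14) = 16,  t(15) = 24,  t(16) = 16,  t(17) = 0,  t(18) = 4,  t(19) = 16,  t(20) = 16,  t(21) = 12,  t(22) = 24,  t(23) = 8,  t(24) = 24,  t(25) = 0,  t(26) = 20,  t(27) = 24,  t(28) = 24,  t(29) = 4,  t(30) = 8,  t(31) = 12,  t(32) = 8,  t(33) = 0,  t(34) = 16,  t(35) = 8,  t(36) = 8,  t(37) = 20,  t(38) = 12,  t(39) = 4,  t(40) = 12,  t(41) = 0,  t(42) = 24,  t(43) = 12,  t(44) = 12,  t(45) = 16,  t(46) = 4,  t(47) = 20,  t(48) = 4,  t(49) = 0,  t(50) = 8,  t(51) = 4,  t(52) = 4,  t(53) = 24.
Since (t(52), t(53)) = (t(4), t(5)) = (4, 24) (two consecutive terms determine the rest), the sequence is eventually periodic: after a pre-period of length 4 it cycles with period 48.
For i ≥ 4, t(i) depends only on (i - 4) mod 48. (583 - 4) mod 48 = 3, so t(583) = t(7) = 16.

16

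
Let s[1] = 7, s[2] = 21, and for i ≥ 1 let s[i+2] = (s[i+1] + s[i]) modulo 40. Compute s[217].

Computing terms: s[1] = 7, s[2] = 21, s[3] = 28, s[4] = 9, s[5] = 37, s[6] = 6, s[7] = 3, s[8] = 9, s[9] = 12, s[10] = 21, s[11] = 33, s[12] = 14, s[13] = 7, s[14] = 21.
Since (s[13], s[14]) = (s[1], s[2]) = (7, 21) (two consecutive terms determine the rest), the sequence is periodic with period 12.
So s[217] = s[1 + ((217-1) mod 12)] = s[1] = 7.

7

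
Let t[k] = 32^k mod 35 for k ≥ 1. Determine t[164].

16

Listing terms: t[1] = 32, t[2] = 9, t[3] = 8, t[4] = 11, t[5] = 2, t[6] = 29, t[7] = 18, t[8] = 16, t[9] = 22, t[10] = 4, t[11] = 23, t[12] = 1, t[13] = 32.
The sequence repeats with period 12.
So t[164] = t[1 + ((164-1) mod 12)] = t[8] = 16.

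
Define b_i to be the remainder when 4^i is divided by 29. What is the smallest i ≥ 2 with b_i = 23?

Computing terms: b_1 = 4; b_2 = 16; b_3 = 6; b_4 = 24; b_5 = 9; b_6 = 7; b_7 = 28; b_8 = 25; b_9 = 13; b_{10} = 23; b_{11} = 5; b_{12} = 20; b_{13} = 22; b_{14} = 1; b_{15} = 4.
Since b_{15} = b_1 = 4, the sequence is periodic with period 14.
The value 23 first appears (with i ≥ 2) at b_{10}.

10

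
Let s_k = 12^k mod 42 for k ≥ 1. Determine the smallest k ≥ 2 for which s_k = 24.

5

Computing terms: s_1 = 12,  s_2 = 18,  s_3 = 6,  s_4 = 30,  s_5 = 24,  s_6 = 36,  s_7 = 12.
Since s_7 = s_1 = 12, the sequence is periodic with period 6.
The value 24 first appears (with k ≥ 2) at s_5.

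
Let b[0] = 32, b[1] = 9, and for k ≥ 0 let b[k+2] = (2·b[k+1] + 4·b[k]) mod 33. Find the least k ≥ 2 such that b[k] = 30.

5

We have b[0] = 32; b[1] = 9; b[2] = 14; b[3] = 31; b[4] = 19; b[5] = 30; b[6] = 4; b[7] = 29; b[8] = 8; b[9] = 0; b[10] = 32; b[11] = 31; b[12] = 25; b[13] = 9; b[14] = 19; b[15] = 8; b[16] = 26; b[17] = 18; b[18] = 8; b[19] = 22; b[20] = 10; b[21] = 9; b[22] = 25; b[23] = 20; b[24] = 8; b[25] = 30; b[26] = 26; b[27] = 7; b[28] = 19; b[29] = 0; b[30] = 10; b[31] = 20; b[32] = 14; b[33] = 9; b[34] = 8; b[35] = 19; b[36] = 4; b[37] = 18; b[38] = 19; b[39] = 11; b[40] = 32; b[41] = 9.
Since (b[40], b[41]) = (b[0], b[1]) = (32, 9) (two consecutive terms determine the rest), the sequence is periodic with period 40.
The value 30 first appears (with k ≥ 2) at b[5].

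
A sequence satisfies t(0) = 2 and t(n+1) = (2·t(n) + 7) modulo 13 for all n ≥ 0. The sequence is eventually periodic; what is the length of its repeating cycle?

12

Listing terms: t(0) = 2,  t(1) = 11,  t(2) = 3,  t(3) = 0,  t(4) = 7,  t(5) = 8,  t(6) = 10,  t(7) = 1,  t(8) = 9,  t(9) = 12,  t(10) = 5,  t(11) = 4,  t(12) = 2.
Since t(12) = t(0) = 2, the sequence is periodic with period 12.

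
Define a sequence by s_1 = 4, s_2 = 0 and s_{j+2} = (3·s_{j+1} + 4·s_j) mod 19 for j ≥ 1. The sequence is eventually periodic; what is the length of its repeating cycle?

18

Listing terms: s_1 = 4,  s_2 = 0,  s_3 = 16,  s_4 = 10,  s_5 = 18,  s_6 = 18,  s_7 = 12,  s_8 = 13,  s_9 = 11,  s_{10} = 9,  s_{11} = 14,  s_{12} = 2,  s_{13} = 5,  s_{14} = 4,  s_{15} = 13,  s_{16} = 17,  s_{17} = 8,  s_{18} = 16,  s_{19} = 4,  s_{20} = 0.
The sequence repeats with period 18.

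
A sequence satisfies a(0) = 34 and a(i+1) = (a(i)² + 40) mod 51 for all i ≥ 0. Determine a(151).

We have a(0) = 34,  a(1) = 23,  a(2) = 8,  a(3) = 2,  a(4) = 44,  a(5) = 38,  a(6) = 5,  a(7) = 14,  a(8) = 32,  a(9) = 44.
Since a(9) = a(4) = 44, the sequence is eventually periodic: after a pre-period of length 4 it cycles with period 5.
For i ≥ 4, a(i) depends only on (i - 4) mod 5. (151 - 4) mod 5 = 2, so a(151) = a(6) = 5.

5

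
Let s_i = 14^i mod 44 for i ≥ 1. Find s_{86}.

36

s_1 = 14,  s_2 = 20,  s_3 = 16,  s_4 = 4,  s_5 = 12,  s_6 = 36,  s_7 = 20.
Since s_7 = s_2 = 20, the sequence is eventually periodic: after a pre-period of length 1 it cycles with period 5.
For i ≥ 2, s_i depends only on (i - 2) mod 5. (86 - 2) mod 5 = 4, so s_{86} = s_6 = 36.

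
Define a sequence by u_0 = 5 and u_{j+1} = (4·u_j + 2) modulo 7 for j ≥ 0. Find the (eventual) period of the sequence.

3

Computing terms: u_0 = 5, u_1 = 1, u_2 = 6, u_3 = 5.
The sequence repeats with period 3.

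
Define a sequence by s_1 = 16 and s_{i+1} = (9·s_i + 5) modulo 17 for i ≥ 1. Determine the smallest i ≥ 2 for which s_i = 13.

2

s_1 = 16,  s_2 = 13,  s_3 = 3,  s_4 = 15,  s_5 = 4,  s_6 = 7,  s_7 = 0,  s_8 = 5,  s_9 = 16.
Since s_9 = s_1 = 16, the sequence is periodic with period 8.
The value 13 first appears (with i ≥ 2) at s_2.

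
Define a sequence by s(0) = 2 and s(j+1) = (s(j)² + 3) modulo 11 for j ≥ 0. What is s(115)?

We have s(0) = 2; s(1) = 7; s(2) = 8; s(3) = 1; s(4) = 4; s(5) = 8.
Since s(5) = s(2) = 8, the sequence is eventually periodic: after a pre-period of length 2 it cycles with period 3.
For j ≥ 2, s(j) depends only on (j - 2) mod 3. (115 - 2) mod 3 = 2, so s(115) = s(4) = 4.

4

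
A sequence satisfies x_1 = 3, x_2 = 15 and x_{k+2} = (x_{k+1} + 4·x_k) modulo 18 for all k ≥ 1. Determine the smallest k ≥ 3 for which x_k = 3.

x_1 = 3,  x_2 = 15,  x_3 = 9,  x_4 = 15,  x_5 = 15,  x_6 = 3,  x_7 = 9,  x_8 = 3,  x_9 = 3,  x_{10} = 15.
Since (x_9, x_{10}) = (x_1, x_2) = (3, 15) (two consecutive terms determine the rest), the sequence is periodic with period 8.
The value 3 first appears (with k ≥ 3) at x_6.

6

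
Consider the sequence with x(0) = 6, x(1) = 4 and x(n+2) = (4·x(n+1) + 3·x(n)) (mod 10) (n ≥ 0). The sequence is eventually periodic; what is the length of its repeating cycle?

24

Computing terms: x(0) = 6,  x(1) = 4,  x(2) = 4,  x(3) = 8,  x(4) = 4,  x(5) = 0,  x(6) = 2,  x(7) = 8,  x(8) = 8,  x(9) = 6,  x(10) = 8,  x(11) = 0,  x(12) = 4,  x(13) = 6,  x(14) = 6,  x(15) = 2,  x(16) = 6,  x(17) = 0,  x(18) = 8,  x(19) = 2,  x(20) = 2,  x(21) = 4,  x(22) = 2,  x(23) = 0,  x(24) = 6,  x(25) = 4.
The sequence repeats with period 24.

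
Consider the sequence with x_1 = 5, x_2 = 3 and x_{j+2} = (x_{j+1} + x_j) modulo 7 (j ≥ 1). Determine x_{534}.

x_1 = 5,  x_2 = 3,  x_3 = 1,  x_4 = 4,  x_5 = 5,  x_6 = 2,  x_7 = 0,  x_8 = 2,  x_9 = 2,  x_{10} = 4,  x_{11} = 6,  x_{12} = 3,  x_{13} = 2,  x_{14} = 5,  x_{15} = 0,  x_{16} = 5,  x_{17} = 5,  x_{18} = 3.
Since (x_{17}, x_{18}) = (x_1, x_2) = (5, 3) (two consecutive terms determine the rest), the sequence is periodic with period 16.
So x_{534} = x_{1 + ((534-1) mod 16)} = x_6 = 2.

2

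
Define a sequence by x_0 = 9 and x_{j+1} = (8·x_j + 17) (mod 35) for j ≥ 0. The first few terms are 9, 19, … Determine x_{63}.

Listing terms: x_0 = 9,  x_1 = 19,  x_2 = 29,  x_3 = 4,  x_4 = 14,  x_5 = 24,  x_6 = 34,  x_7 = 9.
The sequence repeats with period 7.
So x_{63} = x_{0 + ((63-0) mod 7)} = x_0 = 9.

9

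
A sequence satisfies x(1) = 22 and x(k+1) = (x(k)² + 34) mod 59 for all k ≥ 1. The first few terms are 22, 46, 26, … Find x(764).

x(1) = 22,  x(2) = 46,  x(3) = 26,  x(4) = 2,  x(5) = 38,  x(6) = 3,  x(7) = 43,  x(8) = 54,  x(9) = 0,  x(10) = 34,  x(11) = 10,  x(12) = 16,  x(13) = 54.
Since x(13) = x(8) = 54, the sequence is eventually periodic: after a pre-period of length 7 it cycles with period 5.
For k ≥ 8, x(k) depends only on (k - 8) mod 5. (764 - 8) mod 5 = 1, so x(764) = x(9) = 0.

0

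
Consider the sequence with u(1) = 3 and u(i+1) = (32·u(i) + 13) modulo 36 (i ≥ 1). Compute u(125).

Listing terms: u(1) = 3,  u(2) = 1,  u(3) = 9,  u(4) = 13,  u(5) = 33,  u(6) = 25,  u(7) = 21,  u(8) = 1.
Since u(8) = u(2) = 1, the sequence is eventually periodic: after a pre-period of length 1 it cycles with period 6.
For i ≥ 2, u(i) depends only on (i - 2) mod 6. (125 - 2) mod 6 = 3, so u(125) = u(5) = 33.

33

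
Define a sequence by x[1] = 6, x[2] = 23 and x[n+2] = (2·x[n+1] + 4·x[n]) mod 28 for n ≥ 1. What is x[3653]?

16

x[1] = 6; x[2] = 23; x[3] = 14; x[4] = 8; x[5] = 16; x[6] = 8; x[7] = 24; x[8] = 24; x[9] = 4; x[10] = 20; x[11] = 0; x[12] = 24; x[13] = 20; x[14] = 24; x[15] = 16; x[16] = 16; x[17] = 12; x[18] = 4; x[19] = 0; x[20] = 16; x[21] = 4; x[22] = 16; x[23] = 20; x[24] = 20; x[25] = 8; x[26] = 12; x[27] = 0; x[28] = 20; x[29] = 12; x[30] = 20; x[31] = 4; x[32] = 4; x[33] = 24; x[34] = 8; x[35] = 0; x[36] = 4; x[37] = 8; x[38] = 4; x[39] = 12; x[40] = 12; x[41] = 16; x[42] = 24; x[43] = 0; x[44] = 12; x[45] = 24; x[46] = 12; x[47] = 8; x[48] = 8; x[49] = 20; x[50] = 16; x[51] = 0; x[52] = 8; x[53] = 16.
Since (x[52], x[53]) = (x[4], x[5]) = (8, 16) (two consecutive terms determine the rest), the sequence is eventually periodic: after a pre-period of length 3 it cycles with period 48.
For n ≥ 4, x[n] depends only on (n - 4) mod 48. (3653 - 4) mod 48 = 1, so x[3653] = x[5] = 16.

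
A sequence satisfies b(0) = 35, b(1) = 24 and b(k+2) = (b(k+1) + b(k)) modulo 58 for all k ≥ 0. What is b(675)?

b(0) = 35, b(1) = 24, b(2) = 1, b(3) = 25, b(4) = 26, b(5) = 51, b(6) = 19, b(7) = 12, b(8) = 31, b(9) = 43, b(10) = 16, b(11) = 1, b(12) = 17, b(13) = 18, b(14) = 35, b(15) = 53, b(16) = 30, b(17) = 25, b(18) = 55, b(19) = 22, b(20) = 19, b(21) = 41, b(22) = 2, b(23) = 43, b(24) = 45, b(25) = 30, b(26) = 17, b(27) = 47, b(28) = 6, b(29) = 53, b(30) = 1, b(31) = 54, b(32) = 55, b(33) = 51, b(34) = 48, b(35) = 41, b(36) = 31, b(37) = 14, b(38) = 45, b(39) = 1, b(40) = 46, b(41) = 47, b(42) = 35, b(43) = 24.
Since (b(42), b(43)) = (b(0), b(1)) = (35, 24) (two consecutive terms determine the rest), the sequence is periodic with period 42.
(675 - 0) mod 42 = 3, so b(675) = b(3) = 25.

25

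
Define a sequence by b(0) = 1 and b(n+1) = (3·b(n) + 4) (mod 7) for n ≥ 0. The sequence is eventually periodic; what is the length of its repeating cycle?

We have b(0) = 1; b(1) = 0; b(2) = 4; b(3) = 2; b(4) = 3; b(5) = 6; b(6) = 1.
The sequence repeats with period 6.

6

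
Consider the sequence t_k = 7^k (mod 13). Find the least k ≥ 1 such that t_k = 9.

4

Listing terms: t_0 = 1, t_1 = 7, t_2 = 10, t_3 = 5, t_4 = 9, t_5 = 11, t_6 = 12, t_7 = 6, t_8 = 3, t_9 = 8, t_{10} = 4, t_{11} = 2, t_{12} = 1.
The sequence repeats with period 12.
The value 9 first appears (with k ≥ 1) at t_4.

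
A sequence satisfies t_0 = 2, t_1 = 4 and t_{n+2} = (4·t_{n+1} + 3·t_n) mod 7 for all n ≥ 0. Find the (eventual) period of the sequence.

t_0 = 2, t_1 = 4, t_2 = 1, t_3 = 2, t_4 = 4.
Since (t_3, t_4) = (t_0, t_1) = (2, 4) (two consecutive terms determine the rest), the sequence is periodic with period 3.

3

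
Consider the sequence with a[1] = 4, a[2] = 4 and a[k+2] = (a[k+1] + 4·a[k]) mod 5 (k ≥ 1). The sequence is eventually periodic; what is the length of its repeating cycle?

a[1] = 4, a[2] = 4, a[3] = 0, a[4] = 1, a[5] = 1, a[6] = 0, a[7] = 4, a[8] = 4.
The sequence repeats with period 6.

6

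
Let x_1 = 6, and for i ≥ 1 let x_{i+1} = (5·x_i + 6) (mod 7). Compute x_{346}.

We have x_1 = 6, x_2 = 1, x_3 = 4, x_4 = 5, x_5 = 3, x_6 = 0, x_7 = 6.
Since x_7 = x_1 = 6, the sequence is periodic with period 6.
(346 - 1) mod 6 = 3, so x_{346} = x_4 = 5.

5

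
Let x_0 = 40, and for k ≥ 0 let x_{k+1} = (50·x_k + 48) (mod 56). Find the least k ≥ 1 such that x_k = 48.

6

x_0 = 40,  x_1 = 32,  x_2 = 24,  x_3 = 16,  x_4 = 8,  x_5 = 0,  x_6 = 48,  x_7 = 40.
The sequence repeats with period 7.
The value 48 first appears (with k ≥ 1) at x_6.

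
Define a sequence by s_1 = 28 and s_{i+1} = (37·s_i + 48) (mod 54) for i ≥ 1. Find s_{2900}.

4

We have s_1 = 28; s_2 = 4; s_3 = 34; s_4 = 10; s_5 = 40; s_6 = 16; s_7 = 46; s_8 = 22; s_9 = 52; s_{10} = 28.
The sequence repeats with period 9.
So s_{2900} = s_{1 + ((2900-1) mod 9)} = s_2 = 4.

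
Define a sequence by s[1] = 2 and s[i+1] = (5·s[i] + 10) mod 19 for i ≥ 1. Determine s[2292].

We have s[1] = 2; s[2] = 1; s[3] = 15; s[4] = 9; s[5] = 17; s[6] = 0; s[7] = 10; s[8] = 3; s[9] = 6; s[10] = 2.
The sequence repeats with period 9.
So s[2292] = s[1 + ((2292-1) mod 9)] = s[6] = 0.

0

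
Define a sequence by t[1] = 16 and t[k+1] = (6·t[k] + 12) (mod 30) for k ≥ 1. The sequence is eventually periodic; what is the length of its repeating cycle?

5

Computing terms: t[1] = 16, t[2] = 18, t[3] = 0, t[4] = 12, t[5] = 24, t[6] = 6, t[7] = 18.
Since t[7] = t[2] = 18, the sequence is eventually periodic: after a pre-period of length 1 it cycles with period 5.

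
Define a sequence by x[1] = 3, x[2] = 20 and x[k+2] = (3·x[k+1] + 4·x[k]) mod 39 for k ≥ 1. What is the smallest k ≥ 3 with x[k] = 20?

Listing terms: x[1] = 3,  x[2] = 20,  x[3] = 33,  x[4] = 23,  x[5] = 6,  x[6] = 32,  x[7] = 3,  x[8] = 20.
The sequence repeats with period 6.
The value 20 next appears (with k ≥ 3) at x[8].

8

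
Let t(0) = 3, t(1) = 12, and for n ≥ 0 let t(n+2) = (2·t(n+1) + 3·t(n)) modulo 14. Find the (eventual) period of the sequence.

6

Computing terms: t(0) = 3; t(1) = 12; t(2) = 5; t(3) = 4; t(4) = 9; t(5) = 2; t(6) = 3; t(7) = 12.
The sequence repeats with period 6.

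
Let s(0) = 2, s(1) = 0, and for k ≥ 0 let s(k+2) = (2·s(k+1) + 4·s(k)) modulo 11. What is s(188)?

1

s(0) = 2, s(1) = 0, s(2) = 8, s(3) = 5, s(4) = 9, s(5) = 5, s(6) = 2, s(7) = 2, s(8) = 1, s(9) = 10, s(10) = 2, s(11) = 0.
The sequence repeats with period 10.
(188 - 0) mod 10 = 8, so s(188) = s(8) = 1.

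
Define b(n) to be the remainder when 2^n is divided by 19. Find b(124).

5

Computing terms: b(0) = 1; b(1) = 2; b(2) = 4; b(3) = 8; b(4) = 16; b(5) = 13; b(6) = 7; b(7) = 14; b(8) = 9; b(9) = 18; b(10) = 17; b(11) = 15; b(12) = 11; b(13) = 3; b(14) = 6; b(15) = 12; b(16) = 5; b(17) = 10; b(18) = 1.
The sequence repeats with period 18.
So b(124) = b(0 + ((124-0) mod 18)) = b(16) = 5.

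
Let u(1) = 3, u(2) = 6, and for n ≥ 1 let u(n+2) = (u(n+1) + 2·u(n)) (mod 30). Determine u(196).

We have u(1) = 3, u(2) = 6, u(3) = 12, u(4) = 24, u(5) = 18, u(6) = 6, u(7) = 12.
Since (u(6), u(7)) = (u(2), u(3)) = (6, 12) (two consecutive terms determine the rest), the sequence is eventually periodic: after a pre-period of length 1 it cycles with period 4.
For n ≥ 2, u(n) depends only on (n - 2) mod 4. (196 - 2) mod 4 = 2, so u(196) = u(4) = 24.

24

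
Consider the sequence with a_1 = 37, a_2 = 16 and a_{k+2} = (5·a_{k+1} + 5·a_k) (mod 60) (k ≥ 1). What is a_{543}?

25

Computing terms: a_1 = 37; a_2 = 16; a_3 = 25; a_4 = 25; a_5 = 10; a_6 = 55; a_7 = 25; a_8 = 40; a_9 = 25; a_{10} = 25.
Since (a_9, a_{10}) = (a_3, a_4) = (25, 25) (two consecutive terms determine the rest), the sequence is eventually periodic: after a pre-period of length 2 it cycles with period 6.
For k ≥ 3, a_k depends only on (k - 3) mod 6. (543 - 3) mod 6 = 0, so a_{543} = a_3 = 25.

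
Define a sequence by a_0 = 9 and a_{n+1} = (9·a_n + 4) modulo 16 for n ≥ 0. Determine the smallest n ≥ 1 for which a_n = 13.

We have a_0 = 9; a_1 = 5; a_2 = 1; a_3 = 13; a_4 = 9.
Since a_4 = a_0 = 9, the sequence is periodic with period 4.
The value 13 first appears (with n ≥ 1) at a_3.

3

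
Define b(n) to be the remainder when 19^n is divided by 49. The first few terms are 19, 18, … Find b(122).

We have b(1) = 19, b(2) = 18, b(3) = 48, b(4) = 30, b(5) = 31, b(6) = 1, b(7) = 19.
Since b(7) = b(1) = 19, the sequence is periodic with period 6.
So b(122) = b(1 + ((122-1) mod 6)) = b(2) = 18.

18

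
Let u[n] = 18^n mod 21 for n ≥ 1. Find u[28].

u[1] = 18,  u[2] = 9,  u[3] = 15,  u[4] = 18.
The sequence repeats with period 3.
So u[28] = u[1 + ((28-1) mod 3)] = u[1] = 18.

18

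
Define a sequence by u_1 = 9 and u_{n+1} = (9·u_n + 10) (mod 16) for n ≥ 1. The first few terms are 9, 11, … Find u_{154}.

11

We have u_1 = 9,  u_2 = 11,  u_3 = 13,  u_4 = 15,  u_5 = 1,  u_6 = 3,  u_7 = 5,  u_8 = 7,  u_9 = 9.
The sequence repeats with period 8.
So u_{154} = u_{1 + ((154-1) mod 8)} = u_2 = 11.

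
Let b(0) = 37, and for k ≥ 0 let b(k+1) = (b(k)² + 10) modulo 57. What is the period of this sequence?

Computing terms: b(0) = 37,  b(1) = 11,  b(2) = 17,  b(3) = 14,  b(4) = 35,  b(5) = 38,  b(6) = 29,  b(7) = 53,  b(8) = 26,  b(9) = 2,  b(10) = 14.
Since b(10) = b(3) = 14, the sequence is eventually periodic: after a pre-period of length 3 it cycles with period 7.

7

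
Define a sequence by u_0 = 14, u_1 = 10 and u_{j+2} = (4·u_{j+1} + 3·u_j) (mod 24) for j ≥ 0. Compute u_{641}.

10

We have u_0 = 14, u_1 = 10, u_2 = 10, u_3 = 22, u_4 = 22, u_5 = 10, u_6 = 10.
Since (u_5, u_6) = (u_1, u_2) = (10, 10) (two consecutive terms determine the rest), the sequence is eventually periodic: after a pre-period of length 1 it cycles with period 4.
For j ≥ 1, u_j depends only on (j - 1) mod 4. (641 - 1) mod 4 = 0, so u_{641} = u_1 = 10.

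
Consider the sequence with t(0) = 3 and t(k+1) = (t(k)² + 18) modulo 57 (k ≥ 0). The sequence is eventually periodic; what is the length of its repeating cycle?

3

t(0) = 3, t(1) = 27, t(2) = 6, t(3) = 54, t(4) = 27.
Since t(4) = t(1) = 27, the sequence is eventually periodic: after a pre-period of length 1 it cycles with period 3.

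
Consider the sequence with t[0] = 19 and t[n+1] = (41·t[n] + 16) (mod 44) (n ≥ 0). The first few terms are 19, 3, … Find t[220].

19

Listing terms: t[0] = 19,  t[1] = 3,  t[2] = 7,  t[3] = 39,  t[4] = 31,  t[5] = 11,  t[6] = 27,  t[7] = 23,  t[8] = 35,  t[9] = 43,  t[10] = 19.
Since t[10] = t[0] = 19, the sequence is periodic with period 10.
So t[220] = t[0 + ((220-0) mod 10)] = t[0] = 19.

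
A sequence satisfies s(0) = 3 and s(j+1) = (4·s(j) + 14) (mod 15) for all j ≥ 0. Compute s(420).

3

s(0) = 3; s(1) = 11; s(2) = 13; s(3) = 6; s(4) = 8; s(5) = 1; s(6) = 3.
Since s(6) = s(0) = 3, the sequence is periodic with period 6.
(420 - 0) mod 6 = 0, so s(420) = s(0) = 3.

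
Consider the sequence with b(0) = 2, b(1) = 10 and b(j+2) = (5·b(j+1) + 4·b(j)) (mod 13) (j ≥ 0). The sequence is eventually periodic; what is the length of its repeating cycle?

42

Computing terms: b(0) = 2, b(1) = 10, b(2) = 6, b(3) = 5, b(4) = 10, b(5) = 5, b(6) = 0, b(7) = 7, b(8) = 9, b(9) = 8, b(10) = 11, b(11) = 9, b(12) = 11, b(13) = 0, b(14) = 5, b(15) = 12, b(16) = 2, b(17) = 6, b(18) = 12, b(19) = 6, b(20) = 0, b(21) = 11, b(22) = 3, b(23) = 7, b(24) = 8, b(25) = 3, b(26) = 8, b(27) = 0, b(28) = 6, b(29) = 4, b(30) = 5, b(31) = 2, b(32) = 4, b(33) = 2, b(34) = 0, b(35) = 8, b(36) = 1, b(37) = 11, b(38) = 7, b(39) = 1, b(40) = 7, b(41) = 0, b(42) = 2, b(43) = 10.
The sequence repeats with period 42.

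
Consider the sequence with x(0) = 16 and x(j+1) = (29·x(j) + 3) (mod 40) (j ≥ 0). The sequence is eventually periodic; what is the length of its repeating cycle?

8

We have x(0) = 16,  x(1) = 27,  x(2) = 26,  x(3) = 37,  x(4) = 36,  x(5) = 7,  x(6) = 6,  x(7) = 17,  x(8) = 16.
Since x(8) = x(0) = 16, the sequence is periodic with period 8.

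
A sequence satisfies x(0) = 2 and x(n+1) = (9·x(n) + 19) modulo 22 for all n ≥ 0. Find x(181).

Computing terms: x(0) = 2, x(1) = 15, x(2) = 0, x(3) = 19, x(4) = 14, x(5) = 13, x(6) = 4, x(7) = 11, x(8) = 8, x(9) = 3, x(10) = 2.
The sequence repeats with period 10.
So x(181) = x(0 + ((181-0) mod 10)) = x(1) = 15.

15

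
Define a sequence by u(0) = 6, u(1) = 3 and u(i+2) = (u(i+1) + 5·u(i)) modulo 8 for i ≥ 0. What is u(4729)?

Listing terms: u(0) = 6,  u(1) = 3,  u(2) = 1,  u(3) = 0,  u(4) = 5,  u(5) = 5,  u(6) = 6,  u(7) = 7,  u(8) = 5,  u(9) = 0,  u(10) = 1,  u(11) = 1,  u(12) = 6,  u(13) = 3.
Since (u(12), u(13)) = (u(0), u(1)) = (6, 3) (two consecutive terms determine the rest), the sequence is periodic with period 12.
(4729 - 0) mod 12 = 1, so u(4729) = u(1) = 3.

3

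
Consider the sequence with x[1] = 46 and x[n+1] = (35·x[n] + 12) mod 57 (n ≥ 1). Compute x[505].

We have x[1] = 46,  x[2] = 26,  x[3] = 10,  x[4] = 20,  x[5] = 28,  x[6] = 23,  x[7] = 19,  x[8] = 50,  x[9] = 52,  x[10] = 8,  x[11] = 7,  x[12] = 29,  x[13] = 1,  x[14] = 47,  x[15] = 4,  x[16] = 38,  x[17] = 31,  x[18] = 14,  x[19] = 46.
The sequence repeats with period 18.
So x[505] = x[1 + ((505-1) mod 18)] = x[1] = 46.

46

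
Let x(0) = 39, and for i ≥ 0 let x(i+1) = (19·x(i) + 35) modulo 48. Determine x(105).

x(0) = 39,  x(1) = 8,  x(2) = 43,  x(3) = 36,  x(4) = 47,  x(5) = 16,  x(6) = 3,  x(7) = 44,  x(8) = 7,  x(9) = 24,  x(10) = 11,  x(11) = 4,  x(12) = 15,  x(13) = 32,  x(14) = 19,  x(15) = 12,  x(16) = 23,  x(17) = 40,  x(18) = 27,  x(19) = 20,  x(20) = 31,  x(21) = 0,  x(22) = 35,  x(23) = 28,  x(24) = 39.
Since x(24) = x(0) = 39, the sequence is periodic with period 24.
So x(105) = x(0 + ((105-0) mod 24)) = x(9) = 24.

24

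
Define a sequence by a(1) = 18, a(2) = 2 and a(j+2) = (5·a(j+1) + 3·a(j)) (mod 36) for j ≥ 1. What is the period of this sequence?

6

Computing terms: a(1) = 18; a(2) = 2; a(3) = 28; a(4) = 2; a(5) = 22; a(6) = 8; a(7) = 34; a(8) = 14; a(9) = 28; a(10) = 2.
Since (a(9), a(10)) = (a(3), a(4)) = (28, 2) (two consecutive terms determine the rest), the sequence is eventually periodic: after a pre-period of length 2 it cycles with period 6.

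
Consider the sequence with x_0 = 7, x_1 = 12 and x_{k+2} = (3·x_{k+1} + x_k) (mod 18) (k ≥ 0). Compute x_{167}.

Computing terms: x_0 = 7, x_1 = 12, x_2 = 7, x_3 = 15, x_4 = 16, x_5 = 9, x_6 = 7, x_7 = 12.
Since (x_6, x_7) = (x_0, x_1) = (7, 12) (two consecutive terms determine the rest), the sequence is periodic with period 6.
(167 - 0) mod 6 = 5, so x_{167} = x_5 = 9.

9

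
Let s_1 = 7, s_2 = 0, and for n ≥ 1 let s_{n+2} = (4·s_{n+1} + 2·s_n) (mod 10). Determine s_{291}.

Listing terms: s_1 = 7,  s_2 = 0,  s_3 = 4,  s_4 = 6,  s_5 = 2,  s_6 = 0,  s_7 = 4.
Since (s_6, s_7) = (s_2, s_3) = (0, 4) (two consecutive terms determine the rest), the sequence is eventually periodic: after a pre-period of length 1 it cycles with period 4.
For n ≥ 2, s_n depends only on (n - 2) mod 4. (291 - 2) mod 4 = 1, so s_{291} = s_3 = 4.

4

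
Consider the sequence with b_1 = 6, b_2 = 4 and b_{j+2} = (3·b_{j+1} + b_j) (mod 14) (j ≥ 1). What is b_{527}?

6

Listing terms: b_1 = 6,  b_2 = 4,  b_3 = 4,  b_4 = 2,  b_5 = 10,  b_6 = 4,  b_7 = 8,  b_8 = 0,  b_9 = 8,  b_{10} = 10,  b_{11} = 10,  b_{12} = 12,  b_{13} = 4,  b_{14} = 10,  b_{15} = 6,  b_{16} = 0,  b_{17} = 6,  b_{18} = 4.
The sequence repeats with period 16.
So b_{527} = b_{1 + ((527-1) mod 16)} = b_{15} = 6.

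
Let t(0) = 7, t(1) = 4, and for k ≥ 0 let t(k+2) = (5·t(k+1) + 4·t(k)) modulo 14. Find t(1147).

6

Listing terms: t(0) = 7,  t(1) = 4,  t(2) = 6,  t(3) = 4,  t(4) = 2,  t(5) = 12,  t(6) = 12,  t(7) = 10,  t(8) = 0,  t(9) = 12,  t(10) = 4,  t(11) = 12,  t(12) = 6,  t(13) = 8,  t(14) = 8,  t(15) = 2,  t(16) = 0,  t(17) = 8,  t(18) = 12,  t(19) = 8,  t(20) = 4,  t(21) = 10,  t(22) = 10,  t(23) = 6,  t(24) = 0,  t(25) = 10,  t(26) = 8,  t(27) = 10,  t(28) = 12,  t(29) = 2,  t(30) = 2,  t(31) = 4,  t(32) = 0,  t(33) = 2,  t(34) = 10,  t(35) = 2,  t(36) = 8,  t(37) = 6,  t(38) = 6,  t(39) = 12,  t(40) = 0,  t(41) = 6,  t(42) = 2,  t(43) = 6,  t(44) = 10,  t(45) = 4,  t(46) = 4,  t(47) = 8,  t(48) = 0,  t(49) = 4,  t(50) = 6.
Since (t(49), t(50)) = (t(1), t(2)) = (4, 6) (two consecutive terms determine the rest), the sequence is eventually periodic: after a pre-period of length 1 it cycles with period 48.
For k ≥ 1, t(k) depends only on (k - 1) mod 48. (1147 - 1) mod 48 = 42, so t(1147) = t(43) = 6.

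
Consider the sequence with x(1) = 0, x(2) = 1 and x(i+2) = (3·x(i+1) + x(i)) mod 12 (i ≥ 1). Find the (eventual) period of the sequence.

6

Computing terms: x(1) = 0; x(2) = 1; x(3) = 3; x(4) = 10; x(5) = 9; x(6) = 1; x(7) = 0; x(8) = 1.
Since (x(7), x(8)) = (x(1), x(2)) = (0, 1) (two consecutive terms determine the rest), the sequence is periodic with period 6.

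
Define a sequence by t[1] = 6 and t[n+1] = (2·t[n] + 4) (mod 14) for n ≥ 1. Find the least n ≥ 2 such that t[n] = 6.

4

We have t[1] = 6,  t[2] = 2,  t[3] = 8,  t[4] = 6.
The sequence repeats with period 3.
The value 6 next appears (with n ≥ 2) at t[4].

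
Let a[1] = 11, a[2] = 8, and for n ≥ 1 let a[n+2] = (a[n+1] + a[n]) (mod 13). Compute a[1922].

We have a[1] = 11,  a[2] = 8,  a[3] = 6,  a[4] = 1,  a[5] = 7,  a[6] = 8,  a[7] = 2,  a[8] = 10,  a[9] = 12,  a[10] = 9,  a[11] = 8,  a[12] = 4,  a[13] = 12,  a[14] = 3,  a[15] = 2,  a[16] = 5,  a[17] = 7,  a[18] = 12,  a[19] = 6,  a[20] = 5,  a[21] = 11,  a[22] = 3,  a[23] = 1,  a[24] = 4,  a[25] = 5,  a[26] = 9,  a[27] = 1,  a[28] = 10,  a[29] = 11,  a[30] = 8.
Since (a[29], a[30]) = (a[1], a[2]) = (11, 8) (two consecutive terms determine the rest), the sequence is periodic with period 28.
(1922 - 1) mod 28 = 17, so a[1922] = a[18] = 12.

12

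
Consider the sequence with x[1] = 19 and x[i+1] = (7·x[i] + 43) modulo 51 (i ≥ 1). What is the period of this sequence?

Computing terms: x[1] = 19, x[2] = 23, x[3] = 0, x[4] = 43, x[5] = 38, x[6] = 3, x[7] = 13, x[8] = 32, x[9] = 12, x[10] = 25, x[11] = 14, x[12] = 39, x[13] = 10, x[14] = 11, x[15] = 18, x[16] = 16, x[17] = 2, x[18] = 6, x[19] = 34, x[20] = 26, x[21] = 21, x[22] = 37, x[23] = 47, x[24] = 15, x[25] = 46, x[26] = 8, x[27] = 48, x[28] = 22, x[29] = 44, x[30] = 45, x[31] = 1, x[32] = 50, x[33] = 36, x[34] = 40, x[35] = 17, x[36] = 9, x[37] = 4, x[38] = 20, x[39] = 30, x[40] = 49, x[41] = 29, x[42] = 42, x[43] = 31, x[44] = 5, x[45] = 27, x[46] = 28, x[47] = 35, x[48] = 33, x[49] = 19.
The sequence repeats with period 48.

48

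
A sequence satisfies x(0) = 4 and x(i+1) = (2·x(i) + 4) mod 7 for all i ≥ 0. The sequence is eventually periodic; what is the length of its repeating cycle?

3

x(0) = 4, x(1) = 5, x(2) = 0, x(3) = 4.
The sequence repeats with period 3.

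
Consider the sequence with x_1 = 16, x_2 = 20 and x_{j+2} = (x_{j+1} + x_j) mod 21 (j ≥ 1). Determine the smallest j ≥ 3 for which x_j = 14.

Computing terms: x_1 = 16; x_2 = 20; x_3 = 15; x_4 = 14; x_5 = 8; x_6 = 1; x_7 = 9; x_8 = 10; x_9 = 19; x_{10} = 8; x_{11} = 6; x_{12} = 14; x_{13} = 20; x_{14} = 13; x_{15} = 12; x_{16} = 4; x_{17} = 16; x_{18} = 20.
Since (x_{17}, x_{18}) = (x_1, x_2) = (16, 20) (two consecutive terms determine the rest), the sequence is periodic with period 16.
The value 14 first appears (with j ≥ 3) at x_4.

4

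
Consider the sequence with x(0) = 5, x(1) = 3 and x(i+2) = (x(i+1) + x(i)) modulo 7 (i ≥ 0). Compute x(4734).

We have x(0) = 5, x(1) = 3, x(2) = 1, x(3) = 4, x(4) = 5, x(5) = 2, x(6) = 0, x(7) = 2, x(8) = 2, x(9) = 4, x(10) = 6, x(11) = 3, x(12) = 2, x(13) = 5, x(14) = 0, x(15) = 5, x(16) = 5, x(17) = 3.
The sequence repeats with period 16.
(4734 - 0) mod 16 = 14, so x(4734) = x(14) = 0.

0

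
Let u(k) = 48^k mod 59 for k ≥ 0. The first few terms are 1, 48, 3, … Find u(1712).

Listing terms: u(0) = 1; u(1) = 48; u(2) = 3; u(3) = 26; u(4) = 9; u(5) = 19; u(6) = 27; u(7) = 57; u(8) = 22; u(9) = 53; u(10) = 7; u(11) = 41; u(12) = 21; u(13) = 5; u(14) = 4; u(15) = 15; u(16) = 12; u(17) = 45; u(18) = 36; u(19) = 17; u(20) = 49; u(21) = 51; u(22) = 29; u(23) = 35; u(24) = 28; u(25) = 46; u(26) = 25; u(27) = 20; u(28) = 16; u(29) = 1.
The sequence repeats with period 29.
(1712 - 0) mod 29 = 1, so u(1712) = u(1) = 48.

48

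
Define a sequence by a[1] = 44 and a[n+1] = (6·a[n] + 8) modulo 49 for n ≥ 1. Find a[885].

23

Listing terms: a[1] = 44,  a[2] = 27,  a[3] = 23,  a[4] = 48,  a[5] = 2,  a[6] = 20,  a[7] = 30,  a[8] = 41,  a[9] = 9,  a[10] = 13,  a[11] = 37,  a[12] = 34,  a[13] = 16,  a[14] = 6,  a[15] = 44.
Since a[15] = a[1] = 44, the sequence is periodic with period 14.
So a[885] = a[1 + ((885-1) mod 14)] = a[3] = 23.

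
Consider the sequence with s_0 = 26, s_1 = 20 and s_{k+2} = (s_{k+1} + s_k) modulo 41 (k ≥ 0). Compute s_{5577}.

38

s_0 = 26, s_1 = 20, s_2 = 5, s_3 = 25, s_4 = 30, s_5 = 14, s_6 = 3, s_7 = 17, s_8 = 20, s_9 = 37, s_{10} = 16, s_{11} = 12, s_{12} = 28, s_{13} = 40, s_{14} = 27, s_{15} = 26, s_{16} = 12, s_{17} = 38, s_{18} = 9, s_{19} = 6, s_{20} = 15, s_{21} = 21, s_{22} = 36, s_{23} = 16, s_{24} = 11, s_{25} = 27, s_{26} = 38, s_{27} = 24, s_{28} = 21, s_{29} = 4, s_{30} = 25, s_{31} = 29, s_{32} = 13, s_{33} = 1, s_{34} = 14, s_{35} = 15, s_{36} = 29, s_{37} = 3, s_{38} = 32, s_{39} = 35, s_{40} = 26, s_{41} = 20.
Since (s_{40}, s_{41}) = (s_0, s_1) = (26, 20) (two consecutive terms determine the rest), the sequence is periodic with period 40.
So s_{5577} = s_{0 + ((5577-0) mod 40)} = s_{17} = 38.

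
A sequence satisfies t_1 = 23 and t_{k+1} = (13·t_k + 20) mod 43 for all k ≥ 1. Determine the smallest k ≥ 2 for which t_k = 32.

Computing terms: t_1 = 23, t_2 = 18, t_3 = 39, t_4 = 11, t_5 = 34, t_6 = 32, t_7 = 6, t_8 = 12, t_9 = 4, t_{10} = 29, t_{11} = 10, t_{12} = 21, t_{13} = 35, t_{14} = 2, t_{15} = 3, t_{16} = 16, t_{17} = 13, t_{18} = 17, t_{19} = 26, t_{20} = 14, t_{21} = 30, t_{22} = 23.
Since t_{22} = t_1 = 23, the sequence is periodic with period 21.
The value 32 first appears (with k ≥ 2) at t_6.

6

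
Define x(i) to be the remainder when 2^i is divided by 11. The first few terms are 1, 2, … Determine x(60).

1

We have x(0) = 1,  x(1) = 2,  x(2) = 4,  x(3) = 8,  x(4) = 5,  x(5) = 10,  x(6) = 9,  x(7) = 7,  x(8) = 3,  x(9) = 6,  x(10) = 1.
Since x(10) = x(0) = 1, the sequence is periodic with period 10.
So x(60) = x(0 + ((60-0) mod 10)) = x(0) = 1.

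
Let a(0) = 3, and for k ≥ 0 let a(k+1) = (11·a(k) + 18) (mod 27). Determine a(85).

24

Listing terms: a(0) = 3,  a(1) = 24,  a(2) = 12,  a(3) = 15,  a(4) = 21,  a(5) = 6,  a(6) = 3.
The sequence repeats with period 6.
So a(85) = a(0 + ((85-0) mod 6)) = a(1) = 24.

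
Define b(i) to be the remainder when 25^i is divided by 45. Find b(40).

25

Computing terms: b(0) = 1; b(1) = 25; b(2) = 40; b(3) = 10; b(4) = 25.
Since b(4) = b(1) = 25, the sequence is eventually periodic: after a pre-period of length 1 it cycles with period 3.
For i ≥ 1, b(i) depends only on (i - 1) mod 3. (40 - 1) mod 3 = 0, so b(40) = b(1) = 25.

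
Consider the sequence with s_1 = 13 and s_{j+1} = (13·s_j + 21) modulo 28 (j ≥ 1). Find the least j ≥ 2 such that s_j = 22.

Listing terms: s_1 = 13,  s_2 = 22,  s_3 = 27,  s_4 = 8,  s_5 = 13.
The sequence repeats with period 4.
The value 22 first appears (with j ≥ 2) at s_2.

2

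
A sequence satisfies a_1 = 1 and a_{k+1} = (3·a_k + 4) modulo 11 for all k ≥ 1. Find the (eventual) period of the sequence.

Listing terms: a_1 = 1; a_2 = 7; a_3 = 3; a_4 = 2; a_5 = 10; a_6 = 1.
The sequence repeats with period 5.

5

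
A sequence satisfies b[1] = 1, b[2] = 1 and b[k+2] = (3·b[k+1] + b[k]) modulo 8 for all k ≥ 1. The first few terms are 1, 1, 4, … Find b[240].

6

Listing terms: b[1] = 1; b[2] = 1; b[3] = 4; b[4] = 5; b[5] = 3; b[6] = 6; b[7] = 5; b[8] = 5; b[9] = 4; b[10] = 1; b[11] = 7; b[12] = 6; b[13] = 1; b[14] = 1.
Since (b[13], b[14]) = (b[1], b[2]) = (1, 1) (two consecutive terms determine the rest), the sequence is periodic with period 12.
So b[240] = b[1 + ((240-1) mod 12)] = b[12] = 6.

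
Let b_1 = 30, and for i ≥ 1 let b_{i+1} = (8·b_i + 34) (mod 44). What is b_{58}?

Listing terms: b_1 = 30, b_2 = 10, b_3 = 26, b_4 = 22, b_5 = 34, b_6 = 42, b_7 = 18, b_8 = 2, b_9 = 6, b_{10} = 38, b_{11} = 30.
Since b_{11} = b_1 = 30, the sequence is periodic with period 10.
So b_{58} = b_{1 + ((58-1) mod 10)} = b_8 = 2.

2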